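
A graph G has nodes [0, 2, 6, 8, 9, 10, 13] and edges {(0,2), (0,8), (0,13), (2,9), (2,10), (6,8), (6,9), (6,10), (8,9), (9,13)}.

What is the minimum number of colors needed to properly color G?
Clique number ω(G) = 3 (lower bound: χ ≥ ω).
The clique on [6, 8, 9] has size 3, forcing χ ≥ 3, and the coloring below uses 3 colors, so χ(G) = 3.
A valid 3-coloring: color 1: [0, 9, 10]; color 2: [2, 6, 13]; color 3: [8].

χ(G) = 3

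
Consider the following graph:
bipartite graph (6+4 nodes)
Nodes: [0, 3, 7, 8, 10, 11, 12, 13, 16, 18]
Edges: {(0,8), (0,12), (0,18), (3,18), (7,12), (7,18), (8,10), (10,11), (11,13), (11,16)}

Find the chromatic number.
Clique number ω(G) = 2 (lower bound: χ ≥ ω).
The graph is bipartite (no odd cycle), so 2 colors suffice: χ(G) = 2.
A valid 2-coloring: color 1: [0, 3, 7, 10, 13, 16]; color 2: [8, 11, 12, 18].

χ(G) = 2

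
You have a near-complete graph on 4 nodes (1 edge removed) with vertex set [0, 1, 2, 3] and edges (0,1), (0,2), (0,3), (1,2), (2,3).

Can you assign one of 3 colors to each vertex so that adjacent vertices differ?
A valid 3-coloring: color 1: [2]; color 2: [0]; color 3: [1, 3].
(χ(G) = 3 ≤ 3.)

Yes, G is 3-colorable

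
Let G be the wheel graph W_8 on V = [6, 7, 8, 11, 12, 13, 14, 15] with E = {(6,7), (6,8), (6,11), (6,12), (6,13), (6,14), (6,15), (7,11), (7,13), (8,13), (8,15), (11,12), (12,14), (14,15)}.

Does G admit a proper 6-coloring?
A valid 6-coloring: color 1: [6]; color 2: [7, 8, 12]; color 3: [11, 13, 14]; color 4: [15].
(χ(G) = 4 ≤ 6.)

Yes, G is 6-colorable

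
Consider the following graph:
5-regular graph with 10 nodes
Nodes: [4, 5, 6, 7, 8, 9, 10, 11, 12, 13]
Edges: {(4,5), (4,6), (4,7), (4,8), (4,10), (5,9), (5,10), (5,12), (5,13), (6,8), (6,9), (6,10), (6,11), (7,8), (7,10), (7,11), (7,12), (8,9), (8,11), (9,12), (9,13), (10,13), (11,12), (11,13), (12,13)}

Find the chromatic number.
Clique number ω(G) = 4 (lower bound: χ ≥ ω).
The clique on [5, 9, 12, 13] has size 4, forcing χ ≥ 4, and the coloring below uses 4 colors, so χ(G) = 4.
A valid 4-coloring: color 1: [5, 6, 7]; color 2: [8, 10, 12]; color 3: [4, 13]; color 4: [9, 11].

χ(G) = 4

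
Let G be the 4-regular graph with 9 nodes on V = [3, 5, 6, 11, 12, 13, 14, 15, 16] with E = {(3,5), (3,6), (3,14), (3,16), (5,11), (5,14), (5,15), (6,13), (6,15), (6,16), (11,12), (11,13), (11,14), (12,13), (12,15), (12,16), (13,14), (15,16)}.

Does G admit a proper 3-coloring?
A valid 3-coloring: color 1: [3, 11, 15]; color 2: [5, 13, 16]; color 3: [6, 12, 14].
(χ(G) = 3 ≤ 3.)

Yes, G is 3-colorable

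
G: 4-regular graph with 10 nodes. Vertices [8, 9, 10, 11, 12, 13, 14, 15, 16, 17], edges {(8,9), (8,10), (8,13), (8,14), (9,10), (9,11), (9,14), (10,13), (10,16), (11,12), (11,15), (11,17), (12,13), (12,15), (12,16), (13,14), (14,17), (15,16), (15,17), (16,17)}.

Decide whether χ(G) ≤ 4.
Yes, G is 4-colorable

A valid 4-coloring: color 1: [8, 12, 17]; color 2: [10, 14, 15]; color 3: [11, 13, 16]; color 4: [9].
(χ(G) = 4 ≤ 4.)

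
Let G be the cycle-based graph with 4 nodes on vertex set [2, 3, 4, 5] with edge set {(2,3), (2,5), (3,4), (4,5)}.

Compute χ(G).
Clique number ω(G) = 2 (lower bound: χ ≥ ω).
The graph is bipartite (no odd cycle), so 2 colors suffice: χ(G) = 2.
A valid 2-coloring: color 1: [3, 5]; color 2: [2, 4].

χ(G) = 2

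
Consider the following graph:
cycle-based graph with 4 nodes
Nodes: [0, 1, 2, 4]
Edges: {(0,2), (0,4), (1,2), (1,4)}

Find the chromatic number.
χ(G) = 2

Clique number ω(G) = 2 (lower bound: χ ≥ ω).
The graph is bipartite (no odd cycle), so 2 colors suffice: χ(G) = 2.
A valid 2-coloring: color 1: [2, 4]; color 2: [0, 1].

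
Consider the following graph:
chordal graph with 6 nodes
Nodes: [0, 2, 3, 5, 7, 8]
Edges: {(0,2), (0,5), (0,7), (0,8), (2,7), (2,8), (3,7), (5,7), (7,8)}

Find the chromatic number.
Clique number ω(G) = 4 (lower bound: χ ≥ ω).
The clique on [0, 2, 7, 8] has size 4, forcing χ ≥ 4, and the coloring below uses 4 colors, so χ(G) = 4.
A valid 4-coloring: color 1: [7]; color 2: [0, 3]; color 3: [5, 8]; color 4: [2].

χ(G) = 4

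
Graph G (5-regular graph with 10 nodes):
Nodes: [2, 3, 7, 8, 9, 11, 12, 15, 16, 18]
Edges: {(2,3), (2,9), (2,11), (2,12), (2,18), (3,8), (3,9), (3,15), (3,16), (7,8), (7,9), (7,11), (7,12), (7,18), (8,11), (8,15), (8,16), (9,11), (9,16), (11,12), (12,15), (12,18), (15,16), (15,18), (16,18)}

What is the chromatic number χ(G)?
χ(G) = 4

Clique number ω(G) = 4 (lower bound: χ ≥ ω).
The clique on [3, 8, 15, 16] has size 4, forcing χ ≥ 4, and the coloring below uses 4 colors, so χ(G) = 4.
A valid 4-coloring: color 1: [2, 7, 15]; color 2: [12, 16]; color 3: [8, 9, 18]; color 4: [3, 11].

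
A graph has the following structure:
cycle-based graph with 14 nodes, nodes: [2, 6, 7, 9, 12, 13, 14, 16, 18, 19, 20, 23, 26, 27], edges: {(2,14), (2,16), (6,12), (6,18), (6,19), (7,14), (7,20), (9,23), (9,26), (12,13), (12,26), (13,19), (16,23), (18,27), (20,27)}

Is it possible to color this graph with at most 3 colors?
A valid 3-coloring: color 1: [9, 12, 14, 16, 18, 19, 20]; color 2: [2, 6, 7, 13, 23, 26, 27].
(χ(G) = 2 ≤ 3.)

Yes, G is 3-colorable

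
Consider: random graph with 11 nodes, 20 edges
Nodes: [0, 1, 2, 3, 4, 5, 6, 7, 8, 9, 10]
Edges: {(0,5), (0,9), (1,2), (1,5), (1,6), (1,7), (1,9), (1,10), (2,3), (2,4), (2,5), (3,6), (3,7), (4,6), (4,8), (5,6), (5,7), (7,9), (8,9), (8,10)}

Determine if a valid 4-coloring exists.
A valid 4-coloring: color 1: [0, 1, 3, 8]; color 2: [4, 5, 9, 10]; color 3: [2, 6, 7].
(χ(G) = 3 ≤ 4.)

Yes, G is 4-colorable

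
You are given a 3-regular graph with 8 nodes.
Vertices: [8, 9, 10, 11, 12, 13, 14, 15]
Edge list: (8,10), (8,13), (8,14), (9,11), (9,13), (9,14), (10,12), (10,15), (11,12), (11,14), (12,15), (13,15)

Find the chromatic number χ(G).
χ(G) = 3

Clique number ω(G) = 3 (lower bound: χ ≥ ω).
The clique on [9, 11, 14] has size 3, forcing χ ≥ 3, and the coloring below uses 3 colors, so χ(G) = 3.
A valid 3-coloring: color 1: [8, 11, 15]; color 2: [10, 13, 14]; color 3: [9, 12].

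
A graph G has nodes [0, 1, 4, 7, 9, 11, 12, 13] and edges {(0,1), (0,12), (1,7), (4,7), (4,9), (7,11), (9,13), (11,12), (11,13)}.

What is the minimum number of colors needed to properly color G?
Clique number ω(G) = 2 (lower bound: χ ≥ ω).
Odd cycle [7, 4, 9, 13, 11] needs 3 colors (χ ≥ 3).
The coloring below uses 3 colors, so χ(G) = 3.
A valid 3-coloring: color 1: [0, 4, 11]; color 2: [7, 12, 13]; color 3: [1, 9].

χ(G) = 3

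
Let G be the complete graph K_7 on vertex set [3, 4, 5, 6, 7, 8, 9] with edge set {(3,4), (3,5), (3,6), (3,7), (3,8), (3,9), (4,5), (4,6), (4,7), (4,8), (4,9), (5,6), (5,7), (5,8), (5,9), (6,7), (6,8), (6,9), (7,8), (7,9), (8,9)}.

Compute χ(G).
χ(G) = 7

Clique number ω(G) = 7 (lower bound: χ ≥ ω).
The clique on [3, 4, 5, 6, 7, 8, 9] has size 7, forcing χ ≥ 7, and the coloring below uses 7 colors, so χ(G) = 7.
A valid 7-coloring: color 1: [3]; color 2: [5]; color 3: [7]; color 4: [9]; color 5: [4]; color 6: [6]; color 7: [8].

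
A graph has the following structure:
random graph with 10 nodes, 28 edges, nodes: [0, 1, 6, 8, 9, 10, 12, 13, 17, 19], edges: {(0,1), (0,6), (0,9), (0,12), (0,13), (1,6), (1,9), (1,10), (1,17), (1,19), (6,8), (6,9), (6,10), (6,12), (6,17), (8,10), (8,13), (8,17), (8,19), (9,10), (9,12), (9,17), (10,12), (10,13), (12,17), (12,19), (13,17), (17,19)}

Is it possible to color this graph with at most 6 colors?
A valid 6-coloring: color 1: [0, 10, 17]; color 2: [6, 13, 19]; color 3: [1, 8, 12]; color 4: [9].
(χ(G) = 4 ≤ 6.)

Yes, G is 6-colorable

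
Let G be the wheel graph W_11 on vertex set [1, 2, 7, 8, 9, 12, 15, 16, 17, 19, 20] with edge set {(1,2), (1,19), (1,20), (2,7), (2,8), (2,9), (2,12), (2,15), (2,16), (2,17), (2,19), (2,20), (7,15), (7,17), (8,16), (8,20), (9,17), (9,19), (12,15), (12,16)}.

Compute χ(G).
Clique number ω(G) = 3 (lower bound: χ ≥ ω).
The clique on [1, 2, 19] has size 3, forcing χ ≥ 3, and the coloring below uses 3 colors, so χ(G) = 3.
A valid 3-coloring: color 1: [2]; color 2: [1, 7, 8, 9, 12]; color 3: [15, 16, 17, 19, 20].

χ(G) = 3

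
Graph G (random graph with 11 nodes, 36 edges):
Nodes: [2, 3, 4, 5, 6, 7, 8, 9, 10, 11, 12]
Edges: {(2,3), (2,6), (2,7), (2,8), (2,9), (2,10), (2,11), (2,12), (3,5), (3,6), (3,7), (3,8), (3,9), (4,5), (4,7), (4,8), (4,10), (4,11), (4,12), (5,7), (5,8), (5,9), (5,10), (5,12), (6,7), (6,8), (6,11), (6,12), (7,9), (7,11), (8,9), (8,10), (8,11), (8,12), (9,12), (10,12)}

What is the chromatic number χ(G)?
χ(G) = 5

Clique number ω(G) = 5 (lower bound: χ ≥ ω).
The clique on [4, 5, 8, 10, 12] has size 5, forcing χ ≥ 5, and the coloring below uses 5 colors, so χ(G) = 5.
A valid 5-coloring: color 1: [7, 8]; color 2: [2, 4]; color 3: [3, 11, 12]; color 4: [6, 9, 10]; color 5: [5].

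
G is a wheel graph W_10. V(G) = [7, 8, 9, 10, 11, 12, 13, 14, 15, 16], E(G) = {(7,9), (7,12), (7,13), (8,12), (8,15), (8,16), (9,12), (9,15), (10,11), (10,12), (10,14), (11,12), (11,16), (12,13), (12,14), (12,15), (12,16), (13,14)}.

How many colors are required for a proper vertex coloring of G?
Clique number ω(G) = 3 (lower bound: χ ≥ ω).
Odd cycle [14, 10, 11, 16, 8, 15, 9, 7, 13] needs 3 colors (χ ≥ 3).
Vertex 12 is adjacent to every vertex of [7, 8, 9, 10, 11, 13, 14, 15, 16], which already need 3 colors among themselves, so 12 needs a new color (χ ≥ 4).
The coloring below uses 4 colors, so χ(G) = 4.
A valid 4-coloring: color 1: [12]; color 2: [7, 8, 11, 14]; color 3: [10, 13, 15, 16]; color 4: [9].

χ(G) = 4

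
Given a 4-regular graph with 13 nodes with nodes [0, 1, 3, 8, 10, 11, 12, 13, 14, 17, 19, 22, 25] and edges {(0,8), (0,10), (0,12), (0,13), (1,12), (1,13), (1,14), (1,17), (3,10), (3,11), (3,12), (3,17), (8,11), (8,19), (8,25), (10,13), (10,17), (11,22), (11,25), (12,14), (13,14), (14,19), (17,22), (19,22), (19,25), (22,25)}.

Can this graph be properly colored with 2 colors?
No, G is not 2-colorable

The clique on vertices [0, 10, 13] has size 3 > 2, so it alone needs 3 colors.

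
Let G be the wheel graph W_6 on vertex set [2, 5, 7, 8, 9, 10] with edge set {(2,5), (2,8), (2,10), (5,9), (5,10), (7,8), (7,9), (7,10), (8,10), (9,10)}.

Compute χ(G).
Clique number ω(G) = 3 (lower bound: χ ≥ ω).
Odd cycle [9, 5, 2, 8, 7] needs 3 colors (χ ≥ 3).
Vertex 10 is adjacent to every vertex of [2, 5, 7, 8, 9], which already need 3 colors among themselves, so 10 needs a new color (χ ≥ 4).
The coloring below uses 4 colors, so χ(G) = 4.
A valid 4-coloring: color 1: [10]; color 2: [8, 9]; color 3: [5, 7]; color 4: [2].

χ(G) = 4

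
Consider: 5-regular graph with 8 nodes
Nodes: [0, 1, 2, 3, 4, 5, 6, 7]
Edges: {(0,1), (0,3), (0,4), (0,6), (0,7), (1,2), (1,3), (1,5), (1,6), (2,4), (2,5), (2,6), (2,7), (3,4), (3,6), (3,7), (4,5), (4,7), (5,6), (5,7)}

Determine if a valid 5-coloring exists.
Yes, G is 5-colorable

A valid 5-coloring: color 1: [2, 3]; color 2: [6, 7]; color 3: [1, 4]; color 4: [0, 5].
(χ(G) = 4 ≤ 5.)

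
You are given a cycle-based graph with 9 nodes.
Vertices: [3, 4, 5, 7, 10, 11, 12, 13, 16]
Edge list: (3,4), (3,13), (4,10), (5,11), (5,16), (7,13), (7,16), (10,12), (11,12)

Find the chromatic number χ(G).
χ(G) = 3

Clique number ω(G) = 2 (lower bound: χ ≥ ω).
Odd cycle [7, 16, 5, 11, 12, 10, 4, 3, 13] needs 3 colors (χ ≥ 3).
The coloring below uses 3 colors, so χ(G) = 3.
A valid 3-coloring: color 1: [3, 5, 7, 12]; color 2: [10, 11, 13, 16]; color 3: [4].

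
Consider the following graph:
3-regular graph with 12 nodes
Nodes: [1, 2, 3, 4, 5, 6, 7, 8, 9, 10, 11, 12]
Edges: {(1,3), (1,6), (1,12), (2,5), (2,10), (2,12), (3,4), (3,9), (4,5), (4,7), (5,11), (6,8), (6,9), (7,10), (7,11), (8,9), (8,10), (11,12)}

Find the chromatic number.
χ(G) = 3

Clique number ω(G) = 3 (lower bound: χ ≥ ω).
The clique on [6, 8, 9] has size 3, forcing χ ≥ 3, and the coloring below uses 3 colors, so χ(G) = 3.
A valid 3-coloring: color 1: [1, 2, 4, 9, 11]; color 2: [3, 5, 7, 8, 12]; color 3: [6, 10].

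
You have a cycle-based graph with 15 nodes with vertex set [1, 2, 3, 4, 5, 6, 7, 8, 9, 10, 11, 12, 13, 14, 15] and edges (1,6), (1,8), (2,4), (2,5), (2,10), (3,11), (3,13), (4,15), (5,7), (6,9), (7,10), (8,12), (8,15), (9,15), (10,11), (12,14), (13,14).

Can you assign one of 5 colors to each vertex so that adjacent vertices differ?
A valid 5-coloring: color 1: [3, 4, 5, 8, 9, 10, 14]; color 2: [2, 6, 7, 11, 12, 13, 15]; color 3: [1].
(χ(G) = 3 ≤ 5.)

Yes, G is 5-colorable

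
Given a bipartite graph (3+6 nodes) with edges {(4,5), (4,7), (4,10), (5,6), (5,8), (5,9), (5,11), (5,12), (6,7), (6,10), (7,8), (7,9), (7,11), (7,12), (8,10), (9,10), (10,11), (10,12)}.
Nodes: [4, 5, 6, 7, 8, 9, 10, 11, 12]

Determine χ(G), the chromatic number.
Clique number ω(G) = 2 (lower bound: χ ≥ ω).
The graph is bipartite (no odd cycle), so 2 colors suffice: χ(G) = 2.
A valid 2-coloring: color 1: [5, 7, 10]; color 2: [4, 6, 8, 9, 11, 12].

χ(G) = 2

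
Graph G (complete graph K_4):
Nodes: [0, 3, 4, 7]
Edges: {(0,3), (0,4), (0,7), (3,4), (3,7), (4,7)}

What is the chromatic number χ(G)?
Clique number ω(G) = 4 (lower bound: χ ≥ ω).
The clique on [0, 3, 4, 7] has size 4, forcing χ ≥ 4, and the coloring below uses 4 colors, so χ(G) = 4.
A valid 4-coloring: color 1: [0]; color 2: [3]; color 3: [4]; color 4: [7].

χ(G) = 4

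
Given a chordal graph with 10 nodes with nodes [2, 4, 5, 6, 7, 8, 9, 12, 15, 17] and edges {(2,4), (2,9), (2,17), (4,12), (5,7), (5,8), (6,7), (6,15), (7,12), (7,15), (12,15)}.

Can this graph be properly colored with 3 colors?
A valid 3-coloring: color 1: [4, 7, 8, 9, 17]; color 2: [2, 5, 6, 12]; color 3: [15].
(χ(G) = 3 ≤ 3.)

Yes, G is 3-colorable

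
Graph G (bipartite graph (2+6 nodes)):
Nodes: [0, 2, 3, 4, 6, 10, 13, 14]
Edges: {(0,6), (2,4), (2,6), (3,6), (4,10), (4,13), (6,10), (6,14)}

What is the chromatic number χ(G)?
χ(G) = 2

Clique number ω(G) = 2 (lower bound: χ ≥ ω).
The graph is bipartite (no odd cycle), so 2 colors suffice: χ(G) = 2.
A valid 2-coloring: color 1: [4, 6]; color 2: [0, 2, 3, 10, 13, 14].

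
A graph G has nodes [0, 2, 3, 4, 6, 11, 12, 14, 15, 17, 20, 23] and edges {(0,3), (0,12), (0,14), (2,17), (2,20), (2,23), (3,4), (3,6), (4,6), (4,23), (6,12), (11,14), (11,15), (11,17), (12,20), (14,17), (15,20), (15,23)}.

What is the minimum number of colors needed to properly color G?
Clique number ω(G) = 3 (lower bound: χ ≥ ω).
The clique on [3, 4, 6] has size 3, forcing χ ≥ 3, and the coloring below uses 3 colors, so χ(G) = 3.
A valid 3-coloring: color 1: [0, 6, 17, 20, 23]; color 2: [2, 3, 12, 14, 15]; color 3: [4, 11].

χ(G) = 3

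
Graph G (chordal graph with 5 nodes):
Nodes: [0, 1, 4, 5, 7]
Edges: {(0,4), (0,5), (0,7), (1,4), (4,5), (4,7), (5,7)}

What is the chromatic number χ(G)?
Clique number ω(G) = 4 (lower bound: χ ≥ ω).
The clique on [0, 4, 5, 7] has size 4, forcing χ ≥ 4, and the coloring below uses 4 colors, so χ(G) = 4.
A valid 4-coloring: color 1: [4]; color 2: [1, 5]; color 3: [7]; color 4: [0].

χ(G) = 4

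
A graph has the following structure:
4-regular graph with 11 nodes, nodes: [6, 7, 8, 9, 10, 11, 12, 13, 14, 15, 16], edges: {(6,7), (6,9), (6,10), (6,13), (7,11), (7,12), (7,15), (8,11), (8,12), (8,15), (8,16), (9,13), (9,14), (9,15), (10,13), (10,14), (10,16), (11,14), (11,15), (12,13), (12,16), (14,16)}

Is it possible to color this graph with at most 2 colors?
No, G is not 2-colorable

The clique on vertices [6, 9, 13] has size 3 > 2, so it alone needs 3 colors.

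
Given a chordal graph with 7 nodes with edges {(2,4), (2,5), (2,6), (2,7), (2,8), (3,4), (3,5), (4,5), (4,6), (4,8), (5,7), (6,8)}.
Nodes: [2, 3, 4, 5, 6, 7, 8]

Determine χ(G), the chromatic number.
χ(G) = 4

Clique number ω(G) = 4 (lower bound: χ ≥ ω).
The clique on [2, 4, 6, 8] has size 4, forcing χ ≥ 4, and the coloring below uses 4 colors, so χ(G) = 4.
A valid 4-coloring: color 1: [4, 7]; color 2: [2, 3]; color 3: [5, 6]; color 4: [8].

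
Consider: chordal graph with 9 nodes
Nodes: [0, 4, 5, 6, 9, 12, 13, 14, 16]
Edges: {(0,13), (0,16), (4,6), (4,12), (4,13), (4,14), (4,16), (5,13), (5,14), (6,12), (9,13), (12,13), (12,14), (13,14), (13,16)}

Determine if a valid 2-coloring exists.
The clique on vertices [4, 12, 13, 14] has size 4 > 2, so it alone needs 4 colors.

No, G is not 2-colorable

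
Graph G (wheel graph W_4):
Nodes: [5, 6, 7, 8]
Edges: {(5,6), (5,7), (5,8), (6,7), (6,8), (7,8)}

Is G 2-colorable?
The clique on vertices [5, 6, 7, 8] has size 4 > 2, so it alone needs 4 colors.

No, G is not 2-colorable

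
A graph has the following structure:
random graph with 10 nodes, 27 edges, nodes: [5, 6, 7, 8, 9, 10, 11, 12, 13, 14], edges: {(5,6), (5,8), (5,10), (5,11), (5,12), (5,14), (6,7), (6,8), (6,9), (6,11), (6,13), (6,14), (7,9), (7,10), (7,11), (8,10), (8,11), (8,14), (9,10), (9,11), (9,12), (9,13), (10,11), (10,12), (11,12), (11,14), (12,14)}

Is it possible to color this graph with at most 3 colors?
The clique on vertices [5, 6, 8, 11, 14] has size 5 > 3, so it alone needs 5 colors.

No, G is not 3-colorable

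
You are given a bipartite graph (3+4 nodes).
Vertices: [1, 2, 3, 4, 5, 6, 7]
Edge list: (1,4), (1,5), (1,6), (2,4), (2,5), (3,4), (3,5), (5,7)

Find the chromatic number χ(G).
Clique number ω(G) = 2 (lower bound: χ ≥ ω).
The graph is bipartite (no odd cycle), so 2 colors suffice: χ(G) = 2.
A valid 2-coloring: color 1: [4, 5, 6]; color 2: [1, 2, 3, 7].

χ(G) = 2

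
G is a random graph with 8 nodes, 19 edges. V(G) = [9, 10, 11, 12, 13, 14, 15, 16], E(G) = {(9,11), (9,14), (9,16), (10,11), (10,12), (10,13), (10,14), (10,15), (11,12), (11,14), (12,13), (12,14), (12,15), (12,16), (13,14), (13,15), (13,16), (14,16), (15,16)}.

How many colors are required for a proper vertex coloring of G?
Clique number ω(G) = 4 (lower bound: χ ≥ ω).
The clique on [12, 13, 14, 16] has size 4, forcing χ ≥ 4, and the coloring below uses 4 colors, so χ(G) = 4.
A valid 4-coloring: color 1: [9, 12]; color 2: [14, 15]; color 3: [10, 16]; color 4: [11, 13].

χ(G) = 4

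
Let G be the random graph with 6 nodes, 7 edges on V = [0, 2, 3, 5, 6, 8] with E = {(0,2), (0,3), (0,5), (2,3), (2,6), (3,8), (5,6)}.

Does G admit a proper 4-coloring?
A valid 4-coloring: color 1: [0, 6, 8]; color 2: [2, 5]; color 3: [3].
(χ(G) = 3 ≤ 4.)

Yes, G is 4-colorable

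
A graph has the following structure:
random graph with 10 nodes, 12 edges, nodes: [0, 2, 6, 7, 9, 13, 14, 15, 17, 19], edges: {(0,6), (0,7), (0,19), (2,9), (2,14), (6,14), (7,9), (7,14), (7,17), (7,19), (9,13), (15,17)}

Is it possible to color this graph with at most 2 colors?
No, G is not 2-colorable

The clique on vertices [0, 7, 19] has size 3 > 2, so it alone needs 3 colors.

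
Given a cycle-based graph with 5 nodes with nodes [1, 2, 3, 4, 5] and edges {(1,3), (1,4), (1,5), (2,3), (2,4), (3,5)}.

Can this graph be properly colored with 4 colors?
A valid 4-coloring: color 1: [3, 4]; color 2: [1, 2]; color 3: [5].
(χ(G) = 3 ≤ 4.)

Yes, G is 4-colorable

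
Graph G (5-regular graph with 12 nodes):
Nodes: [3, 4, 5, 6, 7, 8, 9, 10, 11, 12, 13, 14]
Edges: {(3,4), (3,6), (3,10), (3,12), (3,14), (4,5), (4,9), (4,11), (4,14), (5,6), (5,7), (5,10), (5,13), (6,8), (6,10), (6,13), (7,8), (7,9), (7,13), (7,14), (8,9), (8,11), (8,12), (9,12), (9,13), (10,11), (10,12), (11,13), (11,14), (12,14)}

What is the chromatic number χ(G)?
Clique number ω(G) = 3 (lower bound: χ ≥ ω).
The clique on [3, 10, 12] has size 3, forcing χ ≥ 3, and the coloring below uses 3 colors, so χ(G) = 3.
A valid 3-coloring: color 1: [4, 6, 7, 12]; color 2: [3, 5, 9, 11]; color 3: [8, 10, 13, 14].

χ(G) = 3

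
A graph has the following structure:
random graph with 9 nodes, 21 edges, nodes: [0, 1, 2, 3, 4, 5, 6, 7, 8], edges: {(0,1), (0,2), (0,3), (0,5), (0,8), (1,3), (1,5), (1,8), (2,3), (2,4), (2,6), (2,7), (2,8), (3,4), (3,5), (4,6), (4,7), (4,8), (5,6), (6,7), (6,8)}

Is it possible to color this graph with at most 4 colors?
A valid 4-coloring: color 1: [2, 5]; color 2: [3, 7, 8]; color 3: [0, 6]; color 4: [1, 4].
(χ(G) = 4 ≤ 4.)

Yes, G is 4-colorable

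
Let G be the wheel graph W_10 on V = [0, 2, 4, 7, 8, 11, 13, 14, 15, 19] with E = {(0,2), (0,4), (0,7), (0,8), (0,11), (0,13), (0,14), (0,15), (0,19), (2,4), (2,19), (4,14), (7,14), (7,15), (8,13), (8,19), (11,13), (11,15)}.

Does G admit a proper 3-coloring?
Odd cycle [7, 14, 4, 2, 19, 8, 13, 11, 15] needs 3 colors (χ ≥ 3).
Vertex 0 is adjacent to every vertex of [2, 4, 7, 8, 11, 13, 14, 15, 19], which already need 3 colors among themselves, so 0 needs a new color (χ ≥ 4).
Hence χ(G) ≥ 4 > 3, so no proper 3-coloring exists.

No, G is not 3-colorable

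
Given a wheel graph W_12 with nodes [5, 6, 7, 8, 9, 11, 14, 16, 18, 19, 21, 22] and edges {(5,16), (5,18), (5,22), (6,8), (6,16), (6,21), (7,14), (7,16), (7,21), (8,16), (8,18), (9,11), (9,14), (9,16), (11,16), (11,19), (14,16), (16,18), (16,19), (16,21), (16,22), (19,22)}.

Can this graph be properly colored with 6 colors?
Yes, G is 6-colorable

A valid 6-coloring: color 1: [16]; color 2: [8, 11, 14, 21, 22]; color 3: [6, 7, 9, 18, 19]; color 4: [5].
(χ(G) = 4 ≤ 6.)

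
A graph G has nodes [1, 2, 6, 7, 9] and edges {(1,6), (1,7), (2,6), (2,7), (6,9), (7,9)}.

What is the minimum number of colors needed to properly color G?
χ(G) = 2

Clique number ω(G) = 2 (lower bound: χ ≥ ω).
The graph is bipartite (no odd cycle), so 2 colors suffice: χ(G) = 2.
A valid 2-coloring: color 1: [6, 7]; color 2: [1, 2, 9].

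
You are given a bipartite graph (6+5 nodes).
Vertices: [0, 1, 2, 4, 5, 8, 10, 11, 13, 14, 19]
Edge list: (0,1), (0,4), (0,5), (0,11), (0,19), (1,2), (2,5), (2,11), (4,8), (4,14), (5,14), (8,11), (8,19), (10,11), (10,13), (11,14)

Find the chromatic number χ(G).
χ(G) = 2

Clique number ω(G) = 2 (lower bound: χ ≥ ω).
The graph is bipartite (no odd cycle), so 2 colors suffice: χ(G) = 2.
A valid 2-coloring: color 1: [1, 4, 5, 11, 13, 19]; color 2: [0, 2, 8, 10, 14].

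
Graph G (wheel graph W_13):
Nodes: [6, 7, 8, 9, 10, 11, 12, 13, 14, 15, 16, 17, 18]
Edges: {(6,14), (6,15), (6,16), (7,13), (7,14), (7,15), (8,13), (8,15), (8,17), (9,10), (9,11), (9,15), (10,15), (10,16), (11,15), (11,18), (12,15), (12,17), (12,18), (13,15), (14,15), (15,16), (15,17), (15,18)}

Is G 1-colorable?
The clique on vertices [6, 15, 16] has size 3 > 1, so it alone needs 3 colors.

No, G is not 1-colorable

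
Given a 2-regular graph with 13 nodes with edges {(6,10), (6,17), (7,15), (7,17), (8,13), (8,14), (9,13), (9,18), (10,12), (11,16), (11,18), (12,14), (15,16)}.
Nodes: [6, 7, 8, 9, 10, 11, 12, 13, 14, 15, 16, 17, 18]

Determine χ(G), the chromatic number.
Clique number ω(G) = 2 (lower bound: χ ≥ ω).
Odd cycle [14, 8, 13, 9, 18, 11, 16, 15, 7, 17, 6, 10, 12] needs 3 colors (χ ≥ 3).
The coloring below uses 3 colors, so χ(G) = 3.
A valid 3-coloring: color 1: [10, 11, 13, 14, 15, 17]; color 2: [6, 7, 8, 12, 16, 18]; color 3: [9].

χ(G) = 3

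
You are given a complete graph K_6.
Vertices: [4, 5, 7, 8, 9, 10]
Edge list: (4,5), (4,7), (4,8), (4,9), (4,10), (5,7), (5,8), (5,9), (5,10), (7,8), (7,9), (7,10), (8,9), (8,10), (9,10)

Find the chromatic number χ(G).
Clique number ω(G) = 6 (lower bound: χ ≥ ω).
The clique on [4, 5, 7, 8, 9, 10] has size 6, forcing χ ≥ 6, and the coloring below uses 6 colors, so χ(G) = 6.
A valid 6-coloring: color 1: [10]; color 2: [5]; color 3: [4]; color 4: [7]; color 5: [8]; color 6: [9].

χ(G) = 6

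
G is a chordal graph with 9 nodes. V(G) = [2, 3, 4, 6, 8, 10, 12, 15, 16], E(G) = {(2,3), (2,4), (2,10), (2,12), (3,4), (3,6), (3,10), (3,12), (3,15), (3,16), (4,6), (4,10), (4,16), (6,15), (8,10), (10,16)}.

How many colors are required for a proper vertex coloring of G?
χ(G) = 4

Clique number ω(G) = 4 (lower bound: χ ≥ ω).
The clique on [3, 4, 10, 16] has size 4, forcing χ ≥ 4, and the coloring below uses 4 colors, so χ(G) = 4.
A valid 4-coloring: color 1: [3, 8]; color 2: [4, 12, 15]; color 3: [6, 10]; color 4: [2, 16].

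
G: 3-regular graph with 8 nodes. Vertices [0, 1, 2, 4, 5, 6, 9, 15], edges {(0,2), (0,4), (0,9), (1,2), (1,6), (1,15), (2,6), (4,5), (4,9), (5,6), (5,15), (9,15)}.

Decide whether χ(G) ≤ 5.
Yes, G is 5-colorable

A valid 5-coloring: color 1: [1, 5, 9]; color 2: [2, 4, 15]; color 3: [0, 6].
(χ(G) = 3 ≤ 5.)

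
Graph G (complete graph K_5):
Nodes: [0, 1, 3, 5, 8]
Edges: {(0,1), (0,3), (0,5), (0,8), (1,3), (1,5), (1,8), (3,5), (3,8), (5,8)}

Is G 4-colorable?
The clique on vertices [0, 1, 3, 5, 8] has size 5 > 4, so it alone needs 5 colors.

No, G is not 4-colorable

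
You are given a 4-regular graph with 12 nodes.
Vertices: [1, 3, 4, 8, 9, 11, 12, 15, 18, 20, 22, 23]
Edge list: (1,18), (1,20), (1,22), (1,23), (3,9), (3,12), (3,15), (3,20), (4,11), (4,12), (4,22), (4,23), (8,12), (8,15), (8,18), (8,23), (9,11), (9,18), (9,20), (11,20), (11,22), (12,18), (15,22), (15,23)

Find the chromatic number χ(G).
χ(G) = 3

Clique number ω(G) = 3 (lower bound: χ ≥ ω).
The clique on [3, 9, 20] has size 3, forcing χ ≥ 3, and the coloring below uses 3 colors, so χ(G) = 3.
A valid 3-coloring: color 1: [1, 3, 8, 11]; color 2: [4, 15, 18, 20]; color 3: [9, 12, 22, 23].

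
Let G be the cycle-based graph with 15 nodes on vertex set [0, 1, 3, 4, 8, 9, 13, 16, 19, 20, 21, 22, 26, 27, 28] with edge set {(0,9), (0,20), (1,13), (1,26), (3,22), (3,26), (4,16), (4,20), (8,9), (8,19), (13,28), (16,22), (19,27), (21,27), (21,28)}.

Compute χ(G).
Clique number ω(G) = 2 (lower bound: χ ≥ ω).
Odd cycle [27, 21, 28, 13, 1, 26, 3, 22, 16, 4, 20, 0, 9, 8, 19] needs 3 colors (χ ≥ 3).
The coloring below uses 3 colors, so χ(G) = 3.
A valid 3-coloring: color 1: [1, 3, 8, 16, 20, 27, 28]; color 2: [0, 4, 13, 19, 21, 22, 26]; color 3: [9].

χ(G) = 3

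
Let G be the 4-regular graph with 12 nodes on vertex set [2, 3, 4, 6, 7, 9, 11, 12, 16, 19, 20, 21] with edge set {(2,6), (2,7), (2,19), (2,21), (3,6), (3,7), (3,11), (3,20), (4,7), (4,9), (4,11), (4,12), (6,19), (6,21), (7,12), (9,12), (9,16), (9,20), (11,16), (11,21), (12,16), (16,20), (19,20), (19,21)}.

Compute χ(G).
χ(G) = 4

Clique number ω(G) = 4 (lower bound: χ ≥ ω).
The clique on [2, 6, 19, 21] has size 4, forcing χ ≥ 4, and the coloring below uses 4 colors, so χ(G) = 4.
A valid 4-coloring: color 1: [7, 9, 11, 19]; color 2: [3, 4, 16, 21]; color 3: [6, 12, 20]; color 4: [2].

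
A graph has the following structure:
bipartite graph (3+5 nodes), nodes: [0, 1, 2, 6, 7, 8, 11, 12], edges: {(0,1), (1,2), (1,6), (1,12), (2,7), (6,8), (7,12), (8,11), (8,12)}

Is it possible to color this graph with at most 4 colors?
Yes, G is 4-colorable

A valid 4-coloring: color 1: [1, 7, 8]; color 2: [0, 2, 6, 11, 12].
(χ(G) = 2 ≤ 4.)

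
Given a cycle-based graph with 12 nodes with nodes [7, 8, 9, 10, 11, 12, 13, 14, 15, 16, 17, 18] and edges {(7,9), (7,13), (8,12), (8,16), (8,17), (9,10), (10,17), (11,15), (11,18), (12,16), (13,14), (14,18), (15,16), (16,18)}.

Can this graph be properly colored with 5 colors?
A valid 5-coloring: color 1: [7, 10, 11, 14, 16]; color 2: [8, 9, 13, 15, 18]; color 3: [12, 17].
(χ(G) = 3 ≤ 5.)

Yes, G is 5-colorable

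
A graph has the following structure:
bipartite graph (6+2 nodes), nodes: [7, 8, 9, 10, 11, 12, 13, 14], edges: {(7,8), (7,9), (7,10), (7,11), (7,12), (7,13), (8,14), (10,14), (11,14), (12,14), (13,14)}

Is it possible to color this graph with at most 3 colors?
A valid 3-coloring: color 1: [7, 14]; color 2: [8, 9, 10, 11, 12, 13].
(χ(G) = 2 ≤ 3.)

Yes, G is 3-colorable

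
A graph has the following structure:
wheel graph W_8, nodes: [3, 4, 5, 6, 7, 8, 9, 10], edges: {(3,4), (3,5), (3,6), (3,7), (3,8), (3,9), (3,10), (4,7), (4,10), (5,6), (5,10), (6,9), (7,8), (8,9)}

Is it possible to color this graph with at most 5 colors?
Yes, G is 5-colorable

A valid 5-coloring: color 1: [3]; color 2: [4, 5, 9]; color 3: [6, 7, 10]; color 4: [8].
(χ(G) = 4 ≤ 5.)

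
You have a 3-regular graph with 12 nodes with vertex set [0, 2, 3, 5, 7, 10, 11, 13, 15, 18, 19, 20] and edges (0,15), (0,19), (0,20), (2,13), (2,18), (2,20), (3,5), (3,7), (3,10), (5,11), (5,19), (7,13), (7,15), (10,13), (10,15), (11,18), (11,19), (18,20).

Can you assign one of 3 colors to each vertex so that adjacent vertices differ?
Yes, G is 3-colorable

A valid 3-coloring: color 1: [0, 2, 3, 11]; color 2: [7, 10, 18, 19]; color 3: [5, 13, 15, 20].
(χ(G) = 3 ≤ 3.)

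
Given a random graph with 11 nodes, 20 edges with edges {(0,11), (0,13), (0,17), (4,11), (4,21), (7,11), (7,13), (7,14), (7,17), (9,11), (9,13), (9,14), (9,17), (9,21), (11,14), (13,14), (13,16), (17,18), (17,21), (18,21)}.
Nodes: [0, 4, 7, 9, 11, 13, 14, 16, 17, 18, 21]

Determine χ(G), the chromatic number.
χ(G) = 3

Clique number ω(G) = 3 (lower bound: χ ≥ ω).
The clique on [7, 11, 14] has size 3, forcing χ ≥ 3, and the coloring below uses 3 colors, so χ(G) = 3.
A valid 3-coloring: color 1: [11, 13, 17]; color 2: [0, 4, 7, 9, 16, 18]; color 3: [14, 21].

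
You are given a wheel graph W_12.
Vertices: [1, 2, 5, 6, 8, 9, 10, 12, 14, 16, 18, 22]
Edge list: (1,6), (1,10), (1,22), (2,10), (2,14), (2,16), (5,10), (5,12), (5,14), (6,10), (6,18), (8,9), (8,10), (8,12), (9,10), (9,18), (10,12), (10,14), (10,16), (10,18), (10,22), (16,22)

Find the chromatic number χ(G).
χ(G) = 4

Clique number ω(G) = 3 (lower bound: χ ≥ ω).
Odd cycle [12, 8, 9, 18, 6, 1, 22, 16, 2, 14, 5] needs 3 colors (χ ≥ 3).
Vertex 10 is adjacent to every vertex of [1, 2, 5, 6, 8, 9, 12, 14, 16, 18, 22], which already need 3 colors among themselves, so 10 needs a new color (χ ≥ 4).
The coloring below uses 4 colors, so χ(G) = 4.
A valid 4-coloring: color 1: [10]; color 2: [6, 9, 12, 14, 22]; color 3: [1, 5, 8, 16, 18]; color 4: [2].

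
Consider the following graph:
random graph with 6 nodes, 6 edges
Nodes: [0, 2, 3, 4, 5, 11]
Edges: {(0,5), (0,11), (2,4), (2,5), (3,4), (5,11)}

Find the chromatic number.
χ(G) = 3

Clique number ω(G) = 3 (lower bound: χ ≥ ω).
The clique on [0, 5, 11] has size 3, forcing χ ≥ 3, and the coloring below uses 3 colors, so χ(G) = 3.
A valid 3-coloring: color 1: [4, 5]; color 2: [0, 2, 3]; color 3: [11].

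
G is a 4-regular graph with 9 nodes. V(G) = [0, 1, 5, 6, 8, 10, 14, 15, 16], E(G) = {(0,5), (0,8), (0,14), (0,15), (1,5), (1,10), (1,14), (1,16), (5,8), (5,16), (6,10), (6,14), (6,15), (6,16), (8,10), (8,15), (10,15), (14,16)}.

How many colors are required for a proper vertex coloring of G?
Clique number ω(G) = 3 (lower bound: χ ≥ ω).
The clique on [0, 5, 8] has size 3, forcing χ ≥ 3, and the coloring below uses 3 colors, so χ(G) = 3.
A valid 3-coloring: color 1: [0, 10, 16]; color 2: [5, 14, 15]; color 3: [1, 6, 8].

χ(G) = 3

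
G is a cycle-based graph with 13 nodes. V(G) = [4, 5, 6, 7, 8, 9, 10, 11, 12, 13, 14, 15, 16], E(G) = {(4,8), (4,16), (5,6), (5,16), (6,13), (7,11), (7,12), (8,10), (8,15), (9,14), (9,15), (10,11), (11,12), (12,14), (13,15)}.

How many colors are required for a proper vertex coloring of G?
χ(G) = 3

Clique number ω(G) = 3 (lower bound: χ ≥ ω).
The clique on [7, 11, 12] has size 3, forcing χ ≥ 3, and the coloring below uses 3 colors, so χ(G) = 3.
A valid 3-coloring: color 1: [6, 8, 9, 11, 16]; color 2: [4, 5, 10, 12, 15]; color 3: [7, 13, 14].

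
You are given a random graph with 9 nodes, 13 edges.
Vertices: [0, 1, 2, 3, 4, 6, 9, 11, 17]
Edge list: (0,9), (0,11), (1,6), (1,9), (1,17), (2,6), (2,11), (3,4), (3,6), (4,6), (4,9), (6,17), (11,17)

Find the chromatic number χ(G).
χ(G) = 3

Clique number ω(G) = 3 (lower bound: χ ≥ ω).
The clique on [1, 6, 17] has size 3, forcing χ ≥ 3, and the coloring below uses 3 colors, so χ(G) = 3.
A valid 3-coloring: color 1: [6, 9, 11]; color 2: [0, 1, 2, 4]; color 3: [3, 17].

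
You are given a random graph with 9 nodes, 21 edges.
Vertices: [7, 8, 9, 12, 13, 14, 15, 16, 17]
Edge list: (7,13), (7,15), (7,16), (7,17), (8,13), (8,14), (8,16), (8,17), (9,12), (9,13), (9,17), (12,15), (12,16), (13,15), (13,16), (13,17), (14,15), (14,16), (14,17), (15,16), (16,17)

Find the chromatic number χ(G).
Clique number ω(G) = 4 (lower bound: χ ≥ ω).
The clique on [8, 13, 16, 17] has size 4, forcing χ ≥ 4, and the coloring below uses 4 colors, so χ(G) = 4.
A valid 4-coloring: color 1: [9, 16]; color 2: [12, 13, 14]; color 3: [15, 17]; color 4: [7, 8].

χ(G) = 4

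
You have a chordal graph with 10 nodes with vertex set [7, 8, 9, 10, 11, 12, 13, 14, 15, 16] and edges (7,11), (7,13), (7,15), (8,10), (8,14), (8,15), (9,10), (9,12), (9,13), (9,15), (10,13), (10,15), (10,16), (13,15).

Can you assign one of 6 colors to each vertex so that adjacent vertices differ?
Yes, G is 6-colorable

A valid 6-coloring: color 1: [11, 12, 14, 15, 16]; color 2: [7, 10]; color 3: [8, 9]; color 4: [13].
(χ(G) = 4 ≤ 6.)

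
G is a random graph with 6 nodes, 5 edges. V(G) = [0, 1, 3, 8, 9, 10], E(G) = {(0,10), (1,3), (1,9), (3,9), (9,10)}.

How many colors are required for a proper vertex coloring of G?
χ(G) = 3

Clique number ω(G) = 3 (lower bound: χ ≥ ω).
The clique on [1, 3, 9] has size 3, forcing χ ≥ 3, and the coloring below uses 3 colors, so χ(G) = 3.
A valid 3-coloring: color 1: [0, 8, 9]; color 2: [3, 10]; color 3: [1].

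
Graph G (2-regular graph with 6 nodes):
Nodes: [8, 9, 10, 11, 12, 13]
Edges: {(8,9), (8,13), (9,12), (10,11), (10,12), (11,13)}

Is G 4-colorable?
Yes, G is 4-colorable

A valid 4-coloring: color 1: [8, 11, 12]; color 2: [9, 10, 13].
(χ(G) = 2 ≤ 4.)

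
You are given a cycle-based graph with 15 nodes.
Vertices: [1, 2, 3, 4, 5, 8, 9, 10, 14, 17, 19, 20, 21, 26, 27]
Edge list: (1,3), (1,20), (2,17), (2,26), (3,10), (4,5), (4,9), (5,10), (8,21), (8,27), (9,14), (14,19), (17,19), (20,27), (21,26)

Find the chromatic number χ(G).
χ(G) = 3

Clique number ω(G) = 2 (lower bound: χ ≥ ω).
Odd cycle [1, 3, 10, 5, 4, 9, 14, 19, 17, 2, 26, 21, 8, 27, 20] needs 3 colors (χ ≥ 3).
The coloring below uses 3 colors, so χ(G) = 3.
A valid 3-coloring: color 1: [1, 4, 10, 14, 17, 26, 27]; color 2: [2, 3, 5, 9, 19, 20, 21]; color 3: [8].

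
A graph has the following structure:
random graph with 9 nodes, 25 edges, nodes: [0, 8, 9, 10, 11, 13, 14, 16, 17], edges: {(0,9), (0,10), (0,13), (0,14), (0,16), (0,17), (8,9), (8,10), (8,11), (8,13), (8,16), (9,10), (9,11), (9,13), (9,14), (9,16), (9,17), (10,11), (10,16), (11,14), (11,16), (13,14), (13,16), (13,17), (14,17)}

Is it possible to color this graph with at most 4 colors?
The clique on vertices [0, 9, 13, 14, 17] has size 5 > 4, so it alone needs 5 colors.

No, G is not 4-colorable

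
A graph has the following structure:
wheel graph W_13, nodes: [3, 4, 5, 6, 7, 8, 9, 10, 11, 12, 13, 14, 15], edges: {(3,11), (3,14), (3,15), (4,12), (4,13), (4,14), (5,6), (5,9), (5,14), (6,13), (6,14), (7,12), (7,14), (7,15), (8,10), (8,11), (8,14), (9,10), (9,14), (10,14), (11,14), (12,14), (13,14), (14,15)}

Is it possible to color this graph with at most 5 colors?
A valid 5-coloring: color 1: [14]; color 2: [5, 10, 11, 12, 13, 15]; color 3: [3, 4, 6, 7, 8, 9].
(χ(G) = 3 ≤ 5.)

Yes, G is 5-colorable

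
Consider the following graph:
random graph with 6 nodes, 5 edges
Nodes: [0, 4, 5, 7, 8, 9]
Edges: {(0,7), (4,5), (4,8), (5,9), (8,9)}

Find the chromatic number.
Clique number ω(G) = 2 (lower bound: χ ≥ ω).
The graph is bipartite (no odd cycle), so 2 colors suffice: χ(G) = 2.
A valid 2-coloring: color 1: [0, 4, 9]; color 2: [5, 7, 8].

χ(G) = 2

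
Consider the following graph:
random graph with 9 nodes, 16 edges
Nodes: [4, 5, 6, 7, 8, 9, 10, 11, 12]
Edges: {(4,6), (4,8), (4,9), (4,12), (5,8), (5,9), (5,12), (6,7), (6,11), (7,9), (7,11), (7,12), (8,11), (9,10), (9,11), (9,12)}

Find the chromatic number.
Clique number ω(G) = 3 (lower bound: χ ≥ ω).
The clique on [7, 9, 11] has size 3, forcing χ ≥ 3, and the coloring below uses 3 colors, so χ(G) = 3.
A valid 3-coloring: color 1: [6, 8, 9]; color 2: [10, 11, 12]; color 3: [4, 5, 7].

χ(G) = 3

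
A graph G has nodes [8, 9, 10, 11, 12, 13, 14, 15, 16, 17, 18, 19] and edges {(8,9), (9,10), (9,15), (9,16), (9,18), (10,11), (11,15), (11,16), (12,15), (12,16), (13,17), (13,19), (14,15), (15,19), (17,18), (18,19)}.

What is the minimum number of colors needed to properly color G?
χ(G) = 2

Clique number ω(G) = 2 (lower bound: χ ≥ ω).
The graph is bipartite (no odd cycle), so 2 colors suffice: χ(G) = 2.
A valid 2-coloring: color 1: [8, 10, 13, 15, 16, 18]; color 2: [9, 11, 12, 14, 17, 19].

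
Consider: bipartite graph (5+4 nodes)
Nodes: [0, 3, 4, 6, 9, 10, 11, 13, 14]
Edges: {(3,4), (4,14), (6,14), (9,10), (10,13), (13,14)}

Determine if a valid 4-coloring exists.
Yes, G is 4-colorable

A valid 4-coloring: color 1: [0, 3, 10, 11, 14]; color 2: [4, 6, 9, 13].
(χ(G) = 2 ≤ 4.)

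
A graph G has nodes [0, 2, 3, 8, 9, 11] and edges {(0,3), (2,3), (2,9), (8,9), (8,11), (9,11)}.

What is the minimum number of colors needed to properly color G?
Clique number ω(G) = 3 (lower bound: χ ≥ ω).
The clique on [8, 9, 11] has size 3, forcing χ ≥ 3, and the coloring below uses 3 colors, so χ(G) = 3.
A valid 3-coloring: color 1: [3, 9]; color 2: [0, 2, 8]; color 3: [11].

χ(G) = 3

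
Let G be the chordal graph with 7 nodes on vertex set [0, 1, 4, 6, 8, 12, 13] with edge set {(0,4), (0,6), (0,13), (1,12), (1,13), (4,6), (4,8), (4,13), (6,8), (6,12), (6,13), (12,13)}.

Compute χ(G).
Clique number ω(G) = 4 (lower bound: χ ≥ ω).
The clique on [0, 4, 6, 13] has size 4, forcing χ ≥ 4, and the coloring below uses 4 colors, so χ(G) = 4.
A valid 4-coloring: color 1: [8, 13]; color 2: [1, 6]; color 3: [4, 12]; color 4: [0].

χ(G) = 4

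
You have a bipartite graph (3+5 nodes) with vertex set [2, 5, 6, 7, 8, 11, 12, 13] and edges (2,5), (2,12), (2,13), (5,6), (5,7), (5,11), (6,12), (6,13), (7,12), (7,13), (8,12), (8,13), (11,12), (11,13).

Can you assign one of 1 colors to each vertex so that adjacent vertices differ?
Edge (2,13) forces its endpoints to differ, so 1 color is not enough.

No, G is not 1-colorable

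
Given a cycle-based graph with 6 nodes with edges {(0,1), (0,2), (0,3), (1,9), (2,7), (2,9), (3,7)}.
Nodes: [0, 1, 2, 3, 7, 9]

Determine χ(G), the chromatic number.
χ(G) = 2

Clique number ω(G) = 2 (lower bound: χ ≥ ω).
The graph is bipartite (no odd cycle), so 2 colors suffice: χ(G) = 2.
A valid 2-coloring: color 1: [0, 7, 9]; color 2: [1, 2, 3].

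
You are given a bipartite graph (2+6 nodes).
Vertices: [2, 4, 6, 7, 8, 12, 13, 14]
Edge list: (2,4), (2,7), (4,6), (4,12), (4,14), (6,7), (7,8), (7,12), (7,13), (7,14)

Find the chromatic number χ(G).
Clique number ω(G) = 2 (lower bound: χ ≥ ω).
The graph is bipartite (no odd cycle), so 2 colors suffice: χ(G) = 2.
A valid 2-coloring: color 1: [4, 7]; color 2: [2, 6, 8, 12, 13, 14].

χ(G) = 2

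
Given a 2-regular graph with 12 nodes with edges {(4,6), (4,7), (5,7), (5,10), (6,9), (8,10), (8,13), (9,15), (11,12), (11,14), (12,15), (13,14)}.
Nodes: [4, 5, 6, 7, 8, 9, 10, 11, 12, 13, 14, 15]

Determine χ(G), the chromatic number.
χ(G) = 2

Clique number ω(G) = 2 (lower bound: χ ≥ ω).
The graph is bipartite (no odd cycle), so 2 colors suffice: χ(G) = 2.
A valid 2-coloring: color 1: [4, 5, 8, 9, 12, 14]; color 2: [6, 7, 10, 11, 13, 15].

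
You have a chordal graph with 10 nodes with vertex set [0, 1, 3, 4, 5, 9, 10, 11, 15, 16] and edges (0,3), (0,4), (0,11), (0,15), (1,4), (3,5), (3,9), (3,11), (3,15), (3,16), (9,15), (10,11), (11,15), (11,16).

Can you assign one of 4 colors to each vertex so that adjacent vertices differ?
Yes, G is 4-colorable

A valid 4-coloring: color 1: [3, 4, 10]; color 2: [1, 5, 9, 11]; color 3: [0, 16]; color 4: [15].
(χ(G) = 4 ≤ 4.)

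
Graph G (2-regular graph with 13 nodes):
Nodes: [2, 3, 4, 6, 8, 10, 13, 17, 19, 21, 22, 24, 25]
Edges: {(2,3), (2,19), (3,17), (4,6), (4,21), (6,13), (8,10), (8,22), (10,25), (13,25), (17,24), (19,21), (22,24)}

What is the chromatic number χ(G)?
χ(G) = 3

Clique number ω(G) = 2 (lower bound: χ ≥ ω).
Odd cycle [4, 21, 19, 2, 3, 17, 24, 22, 8, 10, 25, 13, 6] needs 3 colors (χ ≥ 3).
The coloring below uses 3 colors, so χ(G) = 3.
A valid 3-coloring: color 1: [3, 4, 10, 13, 19, 24]; color 2: [2, 6, 17, 21, 22, 25]; color 3: [8].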